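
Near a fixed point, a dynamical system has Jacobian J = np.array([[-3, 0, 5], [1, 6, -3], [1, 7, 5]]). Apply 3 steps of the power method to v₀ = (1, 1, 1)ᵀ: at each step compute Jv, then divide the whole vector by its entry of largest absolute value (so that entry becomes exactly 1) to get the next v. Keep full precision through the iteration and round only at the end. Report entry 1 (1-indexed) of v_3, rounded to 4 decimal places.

Jv0 = (2.00000, 4.00000, 13.00000); divide by 13.00000 → v1 = (0.15385, 0.30769, 1.00000)
Jv1 = (4.53846, -1.00000, 7.30769); divide by 7.30769 → v2 = (0.62105, -0.13684, 1.00000)
Jv2 = (3.13684, -3.20000, 4.66316); divide by 4.66316 → v3 = (0.67269, -0.68623, 1.00000)
Requested entry of v3: 298/443 = 0.6727

0.6727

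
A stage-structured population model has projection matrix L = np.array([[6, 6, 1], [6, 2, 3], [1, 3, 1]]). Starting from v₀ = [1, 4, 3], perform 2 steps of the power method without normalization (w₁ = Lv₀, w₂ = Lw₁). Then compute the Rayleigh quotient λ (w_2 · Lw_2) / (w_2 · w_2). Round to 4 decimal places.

λ ≈ 10.9869

w1 = Lv₀ = (33, 23, 16)
w2 = Lw1 = (352, 292, 118)
Lw2 = (3982, 3050, 1346)
w2·Lw2 = 352·3982 + 292·3050 + 118·1346 = 2451092; w2·w2 = 352·352 + 292·292 + 118·118 = 223092
λ ≈ 2451092/223092 = 10.9869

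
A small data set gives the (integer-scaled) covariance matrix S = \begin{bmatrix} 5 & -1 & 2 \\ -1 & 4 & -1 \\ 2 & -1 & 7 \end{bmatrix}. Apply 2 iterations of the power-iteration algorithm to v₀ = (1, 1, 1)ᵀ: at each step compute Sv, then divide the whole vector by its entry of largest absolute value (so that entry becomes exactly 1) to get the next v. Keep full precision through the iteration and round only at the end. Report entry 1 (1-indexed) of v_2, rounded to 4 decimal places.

0.6667

Sv0 = (6.00000, 2.00000, 8.00000); divide by 8.00000 → v1 = (0.75000, 0.25000, 1.00000)
Sv1 = (5.50000, -0.75000, 8.25000); divide by 8.25000 → v2 = (0.66667, -0.09091, 1.00000)
Requested entry of v2: 44/66 = 0.6667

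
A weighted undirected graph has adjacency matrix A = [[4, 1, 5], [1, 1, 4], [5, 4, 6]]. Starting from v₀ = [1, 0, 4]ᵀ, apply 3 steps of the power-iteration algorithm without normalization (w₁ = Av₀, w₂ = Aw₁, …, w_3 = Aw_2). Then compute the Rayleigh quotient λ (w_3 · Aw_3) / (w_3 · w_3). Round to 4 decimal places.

w1 = Av₀ = (4·1 + 1·0 + 5·4; 1·1 + 1·0 + 4·4; 5·1 + 4·0 + 6·4) = (24, 17, 29)
w2 = Aw1 = (4·24 + 1·17 + 5·29; 1·24 + 1·17 + 4·29; 5·24 + 4·17 + 6·29) = (258, 157, 362)
w3 = Aw2 = (2999, 1863, 4090)
Aw3 = (34309, 21222, 46987)
w3·Aw3 = 2999·34309 + 1863·21222 + 4090·46987 = 334606107; w3·w3 = 2999·2999 + 1863·1863 + 4090·4090 = 29192870
λ ≈ 334606107/29192870 = 11.4619

λ ≈ 11.4619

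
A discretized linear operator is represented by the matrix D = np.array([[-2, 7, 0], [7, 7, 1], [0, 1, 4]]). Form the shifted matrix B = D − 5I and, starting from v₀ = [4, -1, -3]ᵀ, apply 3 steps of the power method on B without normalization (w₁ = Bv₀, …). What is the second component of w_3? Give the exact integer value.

B = D − 5I has rows (-7, 7, 0); (7, 2, 1); (0, 1, -1)
w1 = Bv₀ = ((-7)·4 + 7·(-1) + 0·(-3); 7·4 + 2·(-1) + 1·(-3); 0·4 + 1·(-1) + (-1)·(-3)) = (-35, 23, 2)
w2 = Bw1 = ((-7)·(-35) + 7·23 + 0·2; 7·(-35) + 2·23 + 1·2; 0·(-35) + 1·23 + (-1)·2) = (406, -197, 21)
w3 = Bw2 = (-4221, 2469, -218)
Requested component of w3: 2469

2469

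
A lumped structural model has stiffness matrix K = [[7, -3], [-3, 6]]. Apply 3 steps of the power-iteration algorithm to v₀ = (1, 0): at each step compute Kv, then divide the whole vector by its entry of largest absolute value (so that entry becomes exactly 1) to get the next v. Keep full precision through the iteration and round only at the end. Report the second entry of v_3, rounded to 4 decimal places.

Kv0 = (7.00000, -3.00000); divide by 7.00000 → v1 = (1.00000, -0.42857)
Kv1 = (8.28571, -5.57143); divide by 8.28571 → v2 = (1.00000, -0.67241)
Kv2 = (9.01724, -7.03448); divide by 9.01724 → v3 = (1.00000, -0.78011)
Requested entry of v3: -408/523 = -0.7801

-0.7801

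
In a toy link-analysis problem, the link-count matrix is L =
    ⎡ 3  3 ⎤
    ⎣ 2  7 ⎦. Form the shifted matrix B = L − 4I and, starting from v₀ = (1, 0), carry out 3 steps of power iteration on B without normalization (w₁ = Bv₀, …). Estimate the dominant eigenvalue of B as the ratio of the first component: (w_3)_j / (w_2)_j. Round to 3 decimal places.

μ ≈ 0.714

B = L − 4I has rows (-1, 3); (2, 3)
w1 = Bv₀ = ((-1)·1 + 3·0; 2·1 + 3·0) = (-1, 2)
w2 = Bw1 = ((-1)·(-1) + 3·2; 2·(-1) + 3·2) = (7, 4)
w3 = Bw2 = (5, 26)
Ratio: 5/7 = 0.714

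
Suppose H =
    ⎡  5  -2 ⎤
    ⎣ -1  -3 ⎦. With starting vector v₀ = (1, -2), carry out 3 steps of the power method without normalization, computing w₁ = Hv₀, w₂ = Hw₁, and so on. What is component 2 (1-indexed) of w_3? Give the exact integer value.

w1 = Hv₀ = (5·1 + (-2)·(-2); (-1)·1 + (-3)·(-2)) = (9, 5)
w2 = Hw1 = (5·9 + (-2)·5; (-1)·9 + (-3)·5) = (35, -24)
w3 = Hw2 = (223, 37)
The requested component of w3 is 37.

37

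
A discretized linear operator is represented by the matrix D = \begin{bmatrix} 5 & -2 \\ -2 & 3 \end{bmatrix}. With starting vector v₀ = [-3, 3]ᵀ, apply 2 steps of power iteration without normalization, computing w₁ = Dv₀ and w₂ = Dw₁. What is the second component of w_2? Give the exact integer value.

87

w1 = Dv₀ = (5·(-3) + (-2)·3; (-2)·(-3) + 3·3) = (-21, 15)
w2 = Dw1 = (5·(-21) + (-2)·15; (-2)·(-21) + 3·15) = (-135, 87)
The requested component of w2 is 87.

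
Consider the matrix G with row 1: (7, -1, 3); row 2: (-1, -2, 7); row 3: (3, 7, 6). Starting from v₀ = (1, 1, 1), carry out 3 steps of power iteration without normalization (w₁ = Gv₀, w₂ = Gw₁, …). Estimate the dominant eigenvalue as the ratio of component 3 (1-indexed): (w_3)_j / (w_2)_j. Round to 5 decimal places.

w1 = Gv₀ = (7·1 + (-1)·1 + 3·1; (-1)·1 + (-2)·1 + 7·1; 3·1 + 7·1 + 6·1) = (9, 4, 16)
w2 = Gw1 = (7·9 + (-1)·4 + 3·16; (-1)·9 + (-2)·4 + 7·16; 3·9 + 7·4 + 6·16) = (107, 95, 151)
w3 = Gw2 = (1107, 760, 1892)
Ratio at component: 1892 / 151 = 12.52980

λ ≈ 12.52980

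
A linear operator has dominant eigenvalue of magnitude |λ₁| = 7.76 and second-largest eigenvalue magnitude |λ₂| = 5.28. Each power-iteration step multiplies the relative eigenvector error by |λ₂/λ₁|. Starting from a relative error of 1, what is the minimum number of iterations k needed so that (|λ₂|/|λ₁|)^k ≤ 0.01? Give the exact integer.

|λ₂/λ₁| = 5.28/7.76 = 0.68041
Need k ≥ ln(0.01) / ln(0.68041) = -4.6052 / -0.3851 ≈ 11.960
Smallest integer k satisfying the bound: 12

12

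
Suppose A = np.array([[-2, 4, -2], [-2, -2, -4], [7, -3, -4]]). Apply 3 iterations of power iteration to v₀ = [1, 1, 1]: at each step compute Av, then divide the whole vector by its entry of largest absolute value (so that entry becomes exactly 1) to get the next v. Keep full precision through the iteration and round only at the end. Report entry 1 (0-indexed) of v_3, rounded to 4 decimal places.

Av0 = (0.00000, -8.00000, 0.00000); divide by -8.00000 → v1 = (0.00000, 1.00000, 0.00000)
Av1 = (4.00000, -2.00000, -3.00000); divide by 4.00000 → v2 = (1.00000, -0.50000, -0.75000)
Av2 = (-2.50000, 2.00000, 11.50000); divide by 11.50000 → v3 = (-0.21739, 0.17391, 1.00000)
Requested entry of v3: -64/-368 = 0.1739

0.1739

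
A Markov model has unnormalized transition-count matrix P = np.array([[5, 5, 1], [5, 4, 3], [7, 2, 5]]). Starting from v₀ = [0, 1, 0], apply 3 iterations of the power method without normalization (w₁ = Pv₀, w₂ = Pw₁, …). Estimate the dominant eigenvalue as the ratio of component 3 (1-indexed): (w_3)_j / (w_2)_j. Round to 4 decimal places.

λ ≈ 12.9811

w1 = Pv₀ = (5·0 + 5·1 + 1·0; 5·0 + 4·1 + 3·0; 7·0 + 2·1 + 5·0) = (5, 4, 2)
w2 = Pw1 = (5·5 + 5·4 + 1·2; 5·5 + 4·4 + 3·2; 7·5 + 2·4 + 5·2) = (47, 47, 53)
w3 = Pw2 = (523, 582, 688)
Ratio at component: 688 / 53 = 12.9811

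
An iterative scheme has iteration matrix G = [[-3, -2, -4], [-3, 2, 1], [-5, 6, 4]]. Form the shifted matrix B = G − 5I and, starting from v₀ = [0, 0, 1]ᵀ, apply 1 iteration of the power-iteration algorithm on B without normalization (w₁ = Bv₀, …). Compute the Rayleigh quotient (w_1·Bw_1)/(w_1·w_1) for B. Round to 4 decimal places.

μ ≈ -8.6111

B = G − 5I has rows (-8, -2, -4); (-3, -3, 1); (-5, 6, -1)
w1 = Bv₀ = ((-8)·0 + (-2)·0 + (-4)·1; (-3)·0 + (-3)·0 + 1·1; (-5)·0 + 6·0 + (-1)·1) = (-4, 1, -1)
Bw1 = (34, 8, 27)
w1·Bw1 = -155; w1·w1 = 18; μ ≈ -155/18 = -8.6111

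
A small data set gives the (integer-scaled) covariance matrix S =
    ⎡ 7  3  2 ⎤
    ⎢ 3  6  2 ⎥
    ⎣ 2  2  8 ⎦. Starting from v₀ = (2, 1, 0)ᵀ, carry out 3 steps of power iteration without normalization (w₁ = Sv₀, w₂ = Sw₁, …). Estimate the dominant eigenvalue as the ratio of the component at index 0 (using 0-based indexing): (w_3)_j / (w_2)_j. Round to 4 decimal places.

10.6946

w1 = Sv₀ = (17, 12, 6)
w2 = Sw1 = (167, 135, 106)
w3 = Sw2 = (1786, 1523, 1452)
Ratio at component: 1786 / 167 = 10.6946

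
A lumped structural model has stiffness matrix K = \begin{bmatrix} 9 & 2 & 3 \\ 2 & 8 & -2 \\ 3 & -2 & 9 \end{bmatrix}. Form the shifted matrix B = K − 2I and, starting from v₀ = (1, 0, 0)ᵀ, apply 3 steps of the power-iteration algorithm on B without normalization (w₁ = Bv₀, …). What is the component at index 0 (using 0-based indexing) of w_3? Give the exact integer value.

588

B = K − 2I has rows (7, 2, 3); (2, 6, -2); (3, -2, 7)
w1 = Bv₀ = (7, 2, 3)
w2 = Bw1 = (62, 20, 38)
w3 = Bw2 = (588, 168, 412)
Requested component of w3: 588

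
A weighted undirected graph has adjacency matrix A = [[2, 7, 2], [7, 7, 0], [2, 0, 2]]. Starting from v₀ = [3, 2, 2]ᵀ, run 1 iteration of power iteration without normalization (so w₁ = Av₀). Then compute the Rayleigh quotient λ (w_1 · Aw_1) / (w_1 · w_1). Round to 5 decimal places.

w1 = Av₀ = (24, 35, 10)
Aw1 = (313, 413, 68)
w1·Aw1 = 24·313 + 35·413 + 10·68 = 22647; w1·w1 = 24·24 + 35·35 + 10·10 = 1901
λ ≈ 22647/1901 = 11.91320

λ ≈ 11.91320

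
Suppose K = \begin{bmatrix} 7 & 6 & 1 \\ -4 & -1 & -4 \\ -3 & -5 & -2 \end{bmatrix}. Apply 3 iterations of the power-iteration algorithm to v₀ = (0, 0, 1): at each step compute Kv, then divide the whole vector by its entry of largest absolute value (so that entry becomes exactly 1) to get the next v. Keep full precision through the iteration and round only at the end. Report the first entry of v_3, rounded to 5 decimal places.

Kv0 = (1.000000, -4.000000, -2.000000); divide by -4.000000 → v1 = (-0.250000, 1.000000, 0.500000)
Kv1 = (4.750000, -2.000000, -5.250000); divide by -5.250000 → v2 = (-0.904762, 0.380952, 1.000000)
Kv2 = (-3.047619, -0.761905, -1.190476); divide by -3.047619 → v3 = (1.000000, 0.250000, 0.390625)
Requested entry of v3: -64/-64 = 1.00000

1.00000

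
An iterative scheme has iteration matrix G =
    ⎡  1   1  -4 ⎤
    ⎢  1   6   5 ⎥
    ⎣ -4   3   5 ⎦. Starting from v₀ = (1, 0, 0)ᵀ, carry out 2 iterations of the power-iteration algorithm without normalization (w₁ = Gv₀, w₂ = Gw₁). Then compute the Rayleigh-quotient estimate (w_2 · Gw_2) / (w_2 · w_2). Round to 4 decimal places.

λ ≈ 8.8683

w1 = Gv₀ = (1·1 + 1·0 + (-4)·0; 1·1 + 6·0 + 5·0; (-4)·1 + 3·0 + 5·0) = (1, 1, -4)
w2 = Gw1 = (1·1 + 1·1 + (-4)·(-4); 1·1 + 6·1 + 5·(-4); (-4)·1 + 3·1 + 5·(-4)) = (18, -13, -21)
Gw2 = (89, -165, -216)
w2·Gw2 = 18·89 + (-13)·(-165) + (-21)·(-216) = 8283; w2·w2 = 18·18 + (-13)·(-13) + (-21)·(-21) = 934
λ ≈ 8283/934 = 8.8683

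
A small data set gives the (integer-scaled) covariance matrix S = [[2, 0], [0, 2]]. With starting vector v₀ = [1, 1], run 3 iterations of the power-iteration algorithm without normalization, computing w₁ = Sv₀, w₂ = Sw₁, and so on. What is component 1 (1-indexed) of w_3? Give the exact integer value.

8

w1 = Sv₀ = (2, 2)
w2 = Sw1 = (4, 4)
w3 = Sw2 = (8, 8)
The requested component of w3 is 8.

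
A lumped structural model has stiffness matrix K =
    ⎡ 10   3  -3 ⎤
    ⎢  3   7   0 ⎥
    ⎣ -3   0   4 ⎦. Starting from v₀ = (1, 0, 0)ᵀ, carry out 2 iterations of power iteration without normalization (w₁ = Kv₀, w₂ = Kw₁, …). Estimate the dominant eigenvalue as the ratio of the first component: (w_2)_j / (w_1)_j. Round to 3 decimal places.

λ ≈ 11.800

w1 = Kv₀ = (10·1 + 3·0 + (-3)·0; 3·1 + 7·0 + 0·0; (-3)·1 + 0·0 + 4·0) = (10, 3, -3)
w2 = Kw1 = (10·10 + 3·3 + (-3)·(-3); 3·10 + 7·3 + 0·(-3); (-3)·10 + 0·3 + 4·(-3)) = (118, 51, -42)
Ratio at component: 118 / 10 = 11.800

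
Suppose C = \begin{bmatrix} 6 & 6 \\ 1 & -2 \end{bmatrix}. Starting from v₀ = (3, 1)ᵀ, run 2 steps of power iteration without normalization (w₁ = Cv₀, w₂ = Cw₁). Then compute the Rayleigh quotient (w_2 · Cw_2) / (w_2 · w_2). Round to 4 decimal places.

w1 = Cv₀ = (6·3 + 6·1; 1·3 + (-2)·1) = (24, 1)
w2 = Cw1 = (6·24 + 6·1; 1·24 + (-2)·1) = (150, 22)
Cw2 = (1032, 106)
w2·Cw2 = 150·1032 + 22·106 = 157132; w2·w2 = 150·150 + 22·22 = 22984
λ ≈ 157132/22984 = 6.8366

λ ≈ 6.8366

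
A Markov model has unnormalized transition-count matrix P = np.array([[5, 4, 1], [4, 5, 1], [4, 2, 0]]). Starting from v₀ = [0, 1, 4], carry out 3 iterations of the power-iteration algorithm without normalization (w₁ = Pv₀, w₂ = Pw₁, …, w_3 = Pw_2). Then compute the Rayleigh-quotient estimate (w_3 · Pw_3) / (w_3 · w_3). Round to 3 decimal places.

w1 = Pv₀ = (8, 9, 2)
w2 = Pw1 = (78, 79, 50)
w3 = Pw2 = (756, 757, 470)
Pw3 = (7278, 7279, 4538)
w3·Pw3 = 756·7278 + 757·7279 + 470·4538 = 13145231; w3·w3 = 756·756 + 757·757 + 470·470 = 1365485
λ ≈ 13145231/1365485 = 9.627

9.627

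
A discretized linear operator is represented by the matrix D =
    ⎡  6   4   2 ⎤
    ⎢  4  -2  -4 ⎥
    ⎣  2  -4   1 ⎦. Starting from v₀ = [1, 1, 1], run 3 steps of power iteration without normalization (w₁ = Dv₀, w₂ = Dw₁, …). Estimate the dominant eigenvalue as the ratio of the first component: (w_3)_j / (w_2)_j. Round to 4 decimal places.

10.6129

w1 = Dv₀ = (12, -2, -1)
w2 = Dw1 = (62, 56, 31)
w3 = Dw2 = (658, 12, -69)
Ratio at component: 658 / 62 = 10.6129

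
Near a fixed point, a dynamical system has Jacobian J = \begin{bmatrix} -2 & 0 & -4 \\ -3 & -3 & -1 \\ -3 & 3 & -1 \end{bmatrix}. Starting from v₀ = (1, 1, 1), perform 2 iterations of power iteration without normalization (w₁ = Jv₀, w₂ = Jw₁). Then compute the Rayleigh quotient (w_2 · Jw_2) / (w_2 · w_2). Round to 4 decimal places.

w1 = Jv₀ = ((-2)·1 + 0·1 + (-4)·1; (-3)·1 + (-3)·1 + (-1)·1; (-3)·1 + 3·1 + (-1)·1) = (-6, -7, -1)
w2 = Jw1 = ((-2)·(-6) + 0·(-7) + (-4)·(-1); (-3)·(-6) + (-3)·(-7) + (-1)·(-1); (-3)·(-6) + 3·(-7) + (-1)·(-1)) = (16, 40, -2)
Jw2 = (-24, -166, 74)
w2·Jw2 = 16·(-24) + 40·(-166) + (-2)·74 = -7172; w2·w2 = 16·16 + 40·40 + (-2)·(-2) = 1860
λ ≈ -7172/1860 = -3.8559

λ ≈ -3.8559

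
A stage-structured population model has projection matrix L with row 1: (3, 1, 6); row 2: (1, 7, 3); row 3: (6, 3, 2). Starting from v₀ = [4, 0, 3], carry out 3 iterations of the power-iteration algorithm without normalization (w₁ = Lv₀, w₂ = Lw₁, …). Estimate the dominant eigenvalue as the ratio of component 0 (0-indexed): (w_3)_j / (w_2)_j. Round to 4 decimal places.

w1 = Lv₀ = (3·4 + 1·0 + 6·3; 1·4 + 7·0 + 3·3; 6·4 + 3·0 + 2·3) = (30, 13, 30)
w2 = Lw1 = (3·30 + 1·13 + 6·30; 1·30 + 7·13 + 3·30; 6·30 + 3·13 + 2·30) = (283, 211, 279)
w3 = Lw2 = (2734, 2597, 2889)
Ratio at component: 2734 / 283 = 9.6608

9.6608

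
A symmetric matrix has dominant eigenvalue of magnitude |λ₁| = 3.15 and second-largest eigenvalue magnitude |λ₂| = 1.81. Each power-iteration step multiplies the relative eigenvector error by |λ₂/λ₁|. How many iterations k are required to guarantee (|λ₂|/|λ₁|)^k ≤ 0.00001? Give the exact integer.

|λ₂/λ₁| = 1.81/3.15 = 0.57460
Need k ≥ ln(0.00001) / ln(0.57460) = -11.5129 / -0.5541 ≈ 20.779
Smallest integer k satisfying the bound: 21

21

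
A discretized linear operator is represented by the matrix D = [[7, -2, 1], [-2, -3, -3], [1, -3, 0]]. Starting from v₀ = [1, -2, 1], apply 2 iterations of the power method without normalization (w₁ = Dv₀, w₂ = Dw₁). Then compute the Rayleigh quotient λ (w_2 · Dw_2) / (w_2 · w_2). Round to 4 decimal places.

λ ≈ 6.7744

w1 = Dv₀ = (7·1 + (-2)·(-2) + 1·1; (-2)·1 + (-3)·(-2) + (-3)·1; 1·1 + (-3)·(-2) + 0·1) = (12, 1, 7)
w2 = Dw1 = (7·12 + (-2)·1 + 1·7; (-2)·12 + (-3)·1 + (-3)·7; 1·12 + (-3)·1 + 0·7) = (89, -48, 9)
Dw2 = (728, -61, 233)
w2·Dw2 = 89·728 + (-48)·(-61) + 9·233 = 69817; w2·w2 = 89·89 + (-48)·(-48) + 9·9 = 10306
λ ≈ 69817/10306 = 6.7744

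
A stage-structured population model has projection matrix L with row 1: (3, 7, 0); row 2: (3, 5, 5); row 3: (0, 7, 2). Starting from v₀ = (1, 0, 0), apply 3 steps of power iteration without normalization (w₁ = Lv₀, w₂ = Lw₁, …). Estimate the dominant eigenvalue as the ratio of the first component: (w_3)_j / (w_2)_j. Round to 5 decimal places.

w1 = Lv₀ = (3, 3, 0)
w2 = Lw1 = (30, 24, 21)
w3 = Lw2 = (258, 315, 210)
Ratio at component: 258 / 30 = 8.60000

λ ≈ 8.60000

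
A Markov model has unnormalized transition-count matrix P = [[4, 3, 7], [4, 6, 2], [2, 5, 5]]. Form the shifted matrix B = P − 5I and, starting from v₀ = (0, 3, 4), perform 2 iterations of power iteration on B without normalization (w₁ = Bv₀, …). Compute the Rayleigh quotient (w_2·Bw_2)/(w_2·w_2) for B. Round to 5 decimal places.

B = P − 5I has rows (-1, 3, 7); (4, 1, 2); (2, 5, 0)
w1 = Bv₀ = (37, 11, 15)
w2 = Bw1 = (101, 189, 129)
Bw2 = (1369, 851, 1147)
w2·Bw2 = 447071; w2·w2 = 62563; μ ≈ 447071/62563 = 7.14593

7.14593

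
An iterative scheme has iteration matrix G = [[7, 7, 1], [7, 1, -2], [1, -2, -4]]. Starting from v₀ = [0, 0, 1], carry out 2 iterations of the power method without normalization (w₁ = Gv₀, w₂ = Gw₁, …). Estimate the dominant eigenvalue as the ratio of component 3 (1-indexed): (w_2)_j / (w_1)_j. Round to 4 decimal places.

-5.2500

w1 = Gv₀ = (1, -2, -4)
w2 = Gw1 = (-11, 13, 21)
Ratio at component: 21 / -4 = -5.2500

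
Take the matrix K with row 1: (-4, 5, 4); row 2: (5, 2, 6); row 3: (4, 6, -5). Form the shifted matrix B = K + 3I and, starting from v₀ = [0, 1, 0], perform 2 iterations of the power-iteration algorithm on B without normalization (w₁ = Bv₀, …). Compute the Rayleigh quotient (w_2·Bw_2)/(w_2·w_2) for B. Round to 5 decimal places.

μ ≈ 11.37602

B = K + 3I has rows (-1, 5, 4); (5, 5, 6); (4, 6, -2)
w1 = Bv₀ = (5, 5, 6)
w2 = Bw1 = (44, 86, 38)
Bw2 = (538, 878, 616)
w2·Bw2 = 122588; w2·w2 = 10776; μ ≈ 122588/10776 = 11.37602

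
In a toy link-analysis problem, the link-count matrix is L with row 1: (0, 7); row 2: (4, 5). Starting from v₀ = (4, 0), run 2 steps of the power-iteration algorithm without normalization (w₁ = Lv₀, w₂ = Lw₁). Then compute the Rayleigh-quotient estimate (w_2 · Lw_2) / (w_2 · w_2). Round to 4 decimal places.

λ ≈ 6.8919

w1 = Lv₀ = (0, 16)
w2 = Lw1 = (112, 80)
Lw2 = (560, 848)
w2·Lw2 = 112·560 + 80·848 = 130560; w2·w2 = 112·112 + 80·80 = 18944
λ ≈ 130560/18944 = 6.8919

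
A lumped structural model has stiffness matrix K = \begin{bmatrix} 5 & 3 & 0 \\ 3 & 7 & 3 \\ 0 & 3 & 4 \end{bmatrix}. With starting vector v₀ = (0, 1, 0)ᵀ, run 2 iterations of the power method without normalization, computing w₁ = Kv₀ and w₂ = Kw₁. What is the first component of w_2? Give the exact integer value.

36

w1 = Kv₀ = (3, 7, 3)
w2 = Kw1 = (36, 67, 33)
The requested component of w2 is 36.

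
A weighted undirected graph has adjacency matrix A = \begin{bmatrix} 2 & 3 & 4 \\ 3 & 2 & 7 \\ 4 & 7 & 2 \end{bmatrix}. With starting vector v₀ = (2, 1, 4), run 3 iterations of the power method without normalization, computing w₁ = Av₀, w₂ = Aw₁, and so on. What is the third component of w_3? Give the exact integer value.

w1 = Av₀ = (2·2 + 3·1 + 4·4; 3·2 + 2·1 + 7·4; 4·2 + 7·1 + 2·4) = (23, 36, 23)
w2 = Aw1 = (2·23 + 3·36 + 4·23; 3·23 + 2·36 + 7·23; 4·23 + 7·36 + 2·23) = (246, 302, 390)
w3 = Aw2 = (2958, 4072, 3878)
The requested component of w3 is 3878.

3878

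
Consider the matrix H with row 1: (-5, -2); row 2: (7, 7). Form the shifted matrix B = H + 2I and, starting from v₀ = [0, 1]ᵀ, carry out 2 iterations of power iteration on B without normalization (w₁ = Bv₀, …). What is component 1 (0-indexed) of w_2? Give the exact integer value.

67

B = H + 2I has rows (-3, -2); (7, 9)
w1 = Bv₀ = (-2, 9)
w2 = Bw1 = (-12, 67)
Requested component of w2: 67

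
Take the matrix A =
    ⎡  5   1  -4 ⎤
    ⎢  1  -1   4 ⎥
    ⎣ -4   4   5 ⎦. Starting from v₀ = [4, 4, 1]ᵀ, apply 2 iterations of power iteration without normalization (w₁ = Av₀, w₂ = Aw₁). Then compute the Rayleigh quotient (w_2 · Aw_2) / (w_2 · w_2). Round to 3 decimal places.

6.342

w1 = Av₀ = (20, 4, 5)
w2 = Aw1 = (84, 36, -39)
Aw2 = (612, -108, -387)
w2·Aw2 = 84·612 + 36·(-108) + (-39)·(-387) = 62613; w2·w2 = 84·84 + 36·36 + (-39)·(-39) = 9873
λ ≈ 62613/9873 = 6.342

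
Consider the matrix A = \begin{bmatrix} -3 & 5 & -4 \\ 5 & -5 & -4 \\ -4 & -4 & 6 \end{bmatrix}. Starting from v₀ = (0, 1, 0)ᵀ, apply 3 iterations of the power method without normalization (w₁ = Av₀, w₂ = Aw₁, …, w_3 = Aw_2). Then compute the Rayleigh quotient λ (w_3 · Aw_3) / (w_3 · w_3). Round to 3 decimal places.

λ ≈ -4.653

w1 = Av₀ = (5, -5, -4)
w2 = Aw1 = (-24, 66, -24)
w3 = Aw2 = (498, -354, -312)
Aw3 = (-2016, 5508, -2448)
w3·Aw3 = 498·(-2016) + (-354)·5508 + (-312)·(-2448) = -2190024; w3·w3 = 498·498 + (-354)·(-354) + (-312)·(-312) = 470664
λ ≈ -2190024/470664 = -4.653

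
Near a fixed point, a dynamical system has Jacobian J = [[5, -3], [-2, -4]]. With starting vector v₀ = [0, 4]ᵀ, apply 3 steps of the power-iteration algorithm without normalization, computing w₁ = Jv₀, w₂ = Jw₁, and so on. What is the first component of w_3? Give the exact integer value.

-324

w1 = Jv₀ = (5·0 + (-3)·4; (-2)·0 + (-4)·4) = (-12, -16)
w2 = Jw1 = (5·(-12) + (-3)·(-16); (-2)·(-12) + (-4)·(-16)) = (-12, 88)
w3 = Jw2 = (-324, -328)
The requested component of w3 is -324.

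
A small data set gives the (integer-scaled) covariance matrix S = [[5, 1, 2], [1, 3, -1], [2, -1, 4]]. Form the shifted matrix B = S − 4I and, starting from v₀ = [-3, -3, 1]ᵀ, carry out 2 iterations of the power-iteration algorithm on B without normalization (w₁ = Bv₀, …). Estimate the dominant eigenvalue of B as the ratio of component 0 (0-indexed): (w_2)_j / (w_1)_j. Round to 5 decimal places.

2.75000

B = S − 4I has rows (1, 1, 2); (1, -1, -1); (2, -1, 0)
w1 = Bv₀ = (-4, -1, -3)
w2 = Bw1 = (-11, 0, -7)
Ratio: -11/-4 = 2.75000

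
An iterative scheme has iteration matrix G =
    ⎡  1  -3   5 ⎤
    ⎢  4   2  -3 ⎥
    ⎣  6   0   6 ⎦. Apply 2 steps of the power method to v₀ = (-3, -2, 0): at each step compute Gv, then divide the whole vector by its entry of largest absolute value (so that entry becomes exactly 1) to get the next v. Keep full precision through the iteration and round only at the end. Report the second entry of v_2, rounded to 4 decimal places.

-0.3778

Gv0 = (3.00000, -16.00000, -18.00000); divide by -18.00000 → v1 = (-0.16667, 0.88889, 1.00000)
Gv1 = (2.16667, -1.88889, 5.00000); divide by 5.00000 → v2 = (0.43333, -0.37778, 1.00000)
Requested entry of v2: 34/-90 = -0.3778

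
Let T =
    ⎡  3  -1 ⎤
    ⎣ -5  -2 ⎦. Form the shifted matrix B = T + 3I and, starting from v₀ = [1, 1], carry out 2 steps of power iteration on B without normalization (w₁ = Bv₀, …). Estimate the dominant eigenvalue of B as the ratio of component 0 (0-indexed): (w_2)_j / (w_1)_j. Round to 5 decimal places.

6.80000

B = T + 3I has rows (6, -1); (-5, 1)
w1 = Bv₀ = (6·1 + (-1)·1; (-5)·1 + 1·1) = (5, -4)
w2 = Bw1 = (6·5 + (-1)·(-4); (-5)·5 + 1·(-4)) = (34, -29)
Ratio: 34/5 = 6.80000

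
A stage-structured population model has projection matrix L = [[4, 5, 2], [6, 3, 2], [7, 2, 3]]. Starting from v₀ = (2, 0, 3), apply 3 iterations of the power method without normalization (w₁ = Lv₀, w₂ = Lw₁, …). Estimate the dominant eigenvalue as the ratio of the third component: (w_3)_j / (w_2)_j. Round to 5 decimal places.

11.43350

w1 = Lv₀ = (14, 18, 23)
w2 = Lw1 = (192, 184, 203)
w3 = Lw2 = (2094, 2110, 2321)
Ratio at component: 2321 / 203 = 11.43350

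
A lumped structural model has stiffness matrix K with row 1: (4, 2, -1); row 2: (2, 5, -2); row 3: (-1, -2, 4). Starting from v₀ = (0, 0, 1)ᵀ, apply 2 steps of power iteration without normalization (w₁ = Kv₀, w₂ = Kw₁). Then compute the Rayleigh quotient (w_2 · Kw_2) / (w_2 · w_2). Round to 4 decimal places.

w1 = Kv₀ = (4·0 + 2·0 + (-1)·1; 2·0 + 5·0 + (-2)·1; (-1)·0 + (-2)·0 + 4·1) = (-1, -2, 4)
w2 = Kw1 = (4·(-1) + 2·(-2) + (-1)·4; 2·(-1) + 5·(-2) + (-2)·4; (-1)·(-1) + (-2)·(-2) + 4·4) = (-12, -20, 21)
Kw2 = (-109, -166, 136)
w2·Kw2 = (-12)·(-109) + (-20)·(-166) + 21·136 = 7484; w2·w2 = (-12)·(-12) + (-20)·(-20) + 21·21 = 985
λ ≈ 7484/985 = 7.5980

λ ≈ 7.5980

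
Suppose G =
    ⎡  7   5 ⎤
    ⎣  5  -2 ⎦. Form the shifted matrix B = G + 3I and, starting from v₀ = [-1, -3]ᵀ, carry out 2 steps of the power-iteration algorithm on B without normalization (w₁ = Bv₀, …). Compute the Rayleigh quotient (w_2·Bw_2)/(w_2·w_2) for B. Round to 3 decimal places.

B = G + 3I has rows (10, 5); (5, 1)
w1 = Bv₀ = (-25, -8)
w2 = Bw1 = (-290, -133)
Bw2 = (-3565, -1583)
w2·Bw2 = 1244389; w2·w2 = 101789; μ ≈ 1244389/101789 = 12.225

μ ≈ 12.225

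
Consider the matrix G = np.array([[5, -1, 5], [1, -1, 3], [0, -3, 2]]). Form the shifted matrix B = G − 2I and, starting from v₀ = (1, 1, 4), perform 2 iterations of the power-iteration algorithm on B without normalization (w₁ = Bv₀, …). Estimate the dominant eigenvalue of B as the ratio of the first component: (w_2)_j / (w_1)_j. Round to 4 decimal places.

B = G − 2I has rows (3, -1, 5); (1, -3, 3); (0, -3, 0)
w1 = Bv₀ = (3·1 + (-1)·1 + 5·4; 1·1 + (-3)·1 + 3·4; 0·1 + (-3)·1 + 0·4) = (22, 10, -3)
w2 = Bw1 = (3·22 + (-1)·10 + 5·(-3); 1·22 + (-3)·10 + 3·(-3); 0·22 + (-3)·10 + 0·(-3)) = (41, -17, -30)
Ratio: 41/22 = 1.8636

μ ≈ 1.8636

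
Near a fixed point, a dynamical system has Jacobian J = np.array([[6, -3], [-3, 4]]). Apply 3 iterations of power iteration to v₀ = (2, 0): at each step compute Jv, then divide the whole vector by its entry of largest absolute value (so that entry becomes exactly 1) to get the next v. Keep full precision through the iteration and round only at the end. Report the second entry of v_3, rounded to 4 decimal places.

-0.7083

Jv0 = (12.00000, -6.00000); divide by 12.00000 → v1 = (1.00000, -0.50000)
Jv1 = (7.50000, -5.00000); divide by 7.50000 → v2 = (1.00000, -0.66667)
Jv2 = (8.00000, -5.66667); divide by 8.00000 → v3 = (1.00000, -0.70833)
Requested entry of v3: -510/720 = -0.7083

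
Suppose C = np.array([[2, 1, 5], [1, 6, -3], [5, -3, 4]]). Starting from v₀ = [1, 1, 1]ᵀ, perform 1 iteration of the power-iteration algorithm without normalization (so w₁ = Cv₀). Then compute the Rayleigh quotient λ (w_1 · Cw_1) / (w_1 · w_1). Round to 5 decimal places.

6.62069

w1 = Cv₀ = (2·1 + 1·1 + 5·1; 1·1 + 6·1 + (-3)·1; 5·1 + (-3)·1 + 4·1) = (8, 4, 6)
Cw1 = (50, 14, 52)
w1·Cw1 = 8·50 + 4·14 + 6·52 = 768; w1·w1 = 8·8 + 4·4 + 6·6 = 116
λ ≈ 768/116 = 6.62069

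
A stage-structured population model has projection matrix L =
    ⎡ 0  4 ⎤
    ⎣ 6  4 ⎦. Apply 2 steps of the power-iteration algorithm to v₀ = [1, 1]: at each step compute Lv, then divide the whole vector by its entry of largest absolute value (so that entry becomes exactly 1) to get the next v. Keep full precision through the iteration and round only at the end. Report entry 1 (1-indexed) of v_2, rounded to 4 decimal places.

Lv0 = (4.00000, 10.00000); divide by 10.00000 → v1 = (0.40000, 1.00000)
Lv1 = (4.00000, 6.40000); divide by 6.40000 → v2 = (0.62500, 1.00000)
Requested entry of v2: 40/64 = 0.6250

0.6250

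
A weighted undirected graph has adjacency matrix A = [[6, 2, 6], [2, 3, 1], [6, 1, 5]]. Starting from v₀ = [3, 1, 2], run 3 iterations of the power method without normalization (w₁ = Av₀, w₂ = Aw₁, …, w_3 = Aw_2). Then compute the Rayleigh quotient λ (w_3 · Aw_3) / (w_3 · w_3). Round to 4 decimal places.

12.0337

w1 = Av₀ = (32, 11, 29)
w2 = Aw1 = (388, 126, 348)
w3 = Aw2 = (4668, 1502, 4194)
Aw3 = (56176, 18036, 50480)
w3·Aw3 = 4668·56176 + 1502·18036 + 4194·50480 = 501032760; w3·w3 = 4668·4668 + 1502·1502 + 4194·4194 = 41635864
λ ≈ 501032760/41635864 = 12.0337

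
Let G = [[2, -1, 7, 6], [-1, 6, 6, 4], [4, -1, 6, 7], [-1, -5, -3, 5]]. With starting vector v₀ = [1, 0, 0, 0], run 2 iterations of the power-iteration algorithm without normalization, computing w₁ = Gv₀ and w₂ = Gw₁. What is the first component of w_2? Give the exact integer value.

27

w1 = Gv₀ = (2·1 + (-1)·0 + 7·0 + 6·0; (-1)·1 + 6·0 + 6·0 + 4·0; 4·1 + (-1)·0 + 6·0 + 7·0; (-1)·1 + (-5)·0 + (-3)·0 + 5·0) = (2, -1, 4, -1)
w2 = Gw1 = (2·2 + (-1)·(-1) + 7·4 + 6·(-1); (-1)·2 + 6·(-1) + 6·4 + 4·(-1); 4·2 + (-1)·(-1) + 6·4 + 7·(-1); (-1)·2 + (-5)·(-1) + (-3)·4 + 5·(-1)) = (27, 12, 26, -14)
The requested component of w2 is 27.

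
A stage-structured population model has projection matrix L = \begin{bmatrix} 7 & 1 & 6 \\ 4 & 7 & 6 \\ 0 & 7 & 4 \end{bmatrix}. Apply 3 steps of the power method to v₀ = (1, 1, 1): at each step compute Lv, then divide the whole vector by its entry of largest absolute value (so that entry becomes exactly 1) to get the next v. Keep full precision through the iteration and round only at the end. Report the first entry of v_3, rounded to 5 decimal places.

Lv0 = (14.000000, 17.000000, 11.000000); divide by 17.000000 → v1 = (0.823529, 1.000000, 0.647059)
Lv1 = (10.647059, 14.176471, 9.588235); divide by 14.176471 → v2 = (0.751037, 1.000000, 0.676349)
Lv2 = (10.315353, 14.062241, 9.705394); divide by 14.062241 → v3 = (0.733550, 1.000000, 0.690174)
Requested entry of v3: 2486/3389 = 0.73355

0.73355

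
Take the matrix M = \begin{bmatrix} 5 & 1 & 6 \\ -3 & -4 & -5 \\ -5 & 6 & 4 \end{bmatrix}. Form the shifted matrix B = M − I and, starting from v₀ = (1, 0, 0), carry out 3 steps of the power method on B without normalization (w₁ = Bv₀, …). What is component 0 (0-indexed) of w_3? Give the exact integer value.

B = M − I has rows (4, 1, 6); (-3, -5, -5); (-5, 6, 3)
w1 = Bv₀ = (4·1 + 1·0 + 6·0; (-3)·1 + (-5)·0 + (-5)·0; (-5)·1 + 6·0 + 3·0) = (4, -3, -5)
w2 = Bw1 = (4·4 + 1·(-3) + 6·(-5); (-3)·4 + (-5)·(-3) + (-5)·(-5); (-5)·4 + 6·(-3) + 3·(-5)) = (-17, 28, -53)
w3 = Bw2 = (-358, 176, 94)
Requested component of w3: -358

-358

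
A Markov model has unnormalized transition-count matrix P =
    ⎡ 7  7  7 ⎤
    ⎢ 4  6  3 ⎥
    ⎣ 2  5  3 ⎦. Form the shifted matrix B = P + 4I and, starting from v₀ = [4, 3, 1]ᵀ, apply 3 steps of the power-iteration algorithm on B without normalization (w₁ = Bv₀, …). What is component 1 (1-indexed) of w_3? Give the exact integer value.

B = P + 4I has rows (11, 7, 7); (4, 10, 3); (2, 5, 7)
w1 = Bv₀ = (11·4 + 7·3 + 7·1; 4·4 + 10·3 + 3·1; 2·4 + 5·3 + 7·1) = (72, 49, 30)
w2 = Bw1 = (11·72 + 7·49 + 7·30; 4·72 + 10·49 + 3·30; 2·72 + 5·49 + 7·30) = (1345, 868, 599)
w3 = Bw2 = (25064, 15857, 11223)
Requested component of w3: 25064

25064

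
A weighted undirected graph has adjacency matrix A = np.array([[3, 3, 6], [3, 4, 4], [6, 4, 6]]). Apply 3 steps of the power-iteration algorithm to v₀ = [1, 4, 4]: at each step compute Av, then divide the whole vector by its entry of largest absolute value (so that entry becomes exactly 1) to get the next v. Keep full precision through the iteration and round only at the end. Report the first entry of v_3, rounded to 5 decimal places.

0.77635

Av0 = (39.000000, 35.000000, 46.000000); divide by 46.000000 → v1 = (0.847826, 0.760870, 1.000000)
Av1 = (10.826087, 9.586957, 14.130435); divide by 14.130435 → v2 = (0.766154, 0.678462, 1.000000)
Av2 = (10.333846, 9.012308, 13.310769); divide by 13.310769 → v3 = (0.776352, 0.677069, 1.000000)
Requested entry of v3: 6717/8652 = 0.77635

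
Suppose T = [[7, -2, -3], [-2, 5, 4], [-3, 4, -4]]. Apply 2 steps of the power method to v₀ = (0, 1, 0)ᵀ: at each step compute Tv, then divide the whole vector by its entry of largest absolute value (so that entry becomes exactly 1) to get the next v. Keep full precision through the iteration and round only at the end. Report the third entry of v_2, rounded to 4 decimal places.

0.2222

Tv0 = (-2.00000, 5.00000, 4.00000); divide by 5.00000 → v1 = (-0.40000, 1.00000, 0.80000)
Tv1 = (-7.20000, 9.00000, 2.00000); divide by 9.00000 → v2 = (-0.80000, 1.00000, 0.22222)
Requested entry of v2: 10/45 = 0.2222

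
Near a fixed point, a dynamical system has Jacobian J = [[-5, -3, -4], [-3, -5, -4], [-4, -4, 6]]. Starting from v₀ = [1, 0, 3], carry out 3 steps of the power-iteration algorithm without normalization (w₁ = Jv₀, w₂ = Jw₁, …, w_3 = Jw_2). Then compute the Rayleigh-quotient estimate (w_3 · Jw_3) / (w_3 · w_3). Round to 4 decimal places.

λ ≈ -3.0133

w1 = Jv₀ = ((-5)·1 + (-3)·0 + (-4)·3; (-3)·1 + (-5)·0 + (-4)·3; (-4)·1 + (-4)·0 + 6·3) = (-17, -15, 14)
w2 = Jw1 = ((-5)·(-17) + (-3)·(-15) + (-4)·14; (-3)·(-17) + (-5)·(-15) + (-4)·14; (-4)·(-17) + (-4)·(-15) + 6·14) = (74, 70, 212)
w3 = Jw2 = (-1428, -1420, 696)
Jw3 = (8616, 8600, 15568)
w3·Jw3 = (-1428)·8616 + (-1420)·8600 + 696·15568 = -13680320; w3·w3 = (-1428)·(-1428) + (-1420)·(-1420) + 696·696 = 4540000
λ ≈ -13680320/4540000 = -3.0133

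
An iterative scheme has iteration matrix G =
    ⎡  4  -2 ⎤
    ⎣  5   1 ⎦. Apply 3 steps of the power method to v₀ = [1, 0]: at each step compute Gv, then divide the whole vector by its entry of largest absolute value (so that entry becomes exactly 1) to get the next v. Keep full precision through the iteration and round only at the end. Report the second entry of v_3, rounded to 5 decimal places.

Gv0 = (4.000000, 5.000000); divide by 5.000000 → v1 = (0.800000, 1.000000)
Gv1 = (1.200000, 5.000000); divide by 5.000000 → v2 = (0.240000, 1.000000)
Gv2 = (-1.040000, 2.200000); divide by 2.200000 → v3 = (-0.472727, 1.000000)
Requested entry of v3: 55/55 = 1.00000

1.00000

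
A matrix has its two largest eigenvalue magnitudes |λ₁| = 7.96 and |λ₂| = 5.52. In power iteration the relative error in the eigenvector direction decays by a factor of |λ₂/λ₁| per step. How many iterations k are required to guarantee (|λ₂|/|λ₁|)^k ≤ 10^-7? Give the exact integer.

|λ₂/λ₁| = 5.52/7.96 = 0.69347
Need k ≥ ln(10^-7) / ln(0.69347) = -16.1181 / -0.3661 ≈ 44.032
Smallest integer k satisfying the bound: 45

45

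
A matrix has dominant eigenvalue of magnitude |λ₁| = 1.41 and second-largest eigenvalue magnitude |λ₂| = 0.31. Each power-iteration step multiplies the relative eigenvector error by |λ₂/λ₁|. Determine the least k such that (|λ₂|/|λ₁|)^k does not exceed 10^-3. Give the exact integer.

|λ₂/λ₁| = 0.31/1.41 = 0.21986
Need k ≥ ln(10^-3) / ln(0.21986) = -6.9078 / -1.5148 ≈ 4.560
Smallest integer k satisfying the bound: 5

5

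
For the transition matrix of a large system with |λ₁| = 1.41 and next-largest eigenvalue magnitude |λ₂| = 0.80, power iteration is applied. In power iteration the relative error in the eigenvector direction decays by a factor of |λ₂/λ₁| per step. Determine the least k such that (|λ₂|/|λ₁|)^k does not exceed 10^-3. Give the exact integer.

13

|λ₂/λ₁| = 0.80/1.41 = 0.56738
Need k ≥ ln(10^-3) / ln(0.56738) = -6.9078 / -0.5667 ≈ 12.189
Smallest integer k satisfying the bound: 13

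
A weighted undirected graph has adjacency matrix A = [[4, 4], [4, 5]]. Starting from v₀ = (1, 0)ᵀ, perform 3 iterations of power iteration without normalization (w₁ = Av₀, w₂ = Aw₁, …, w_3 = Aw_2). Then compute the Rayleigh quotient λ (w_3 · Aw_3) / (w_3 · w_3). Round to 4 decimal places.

w1 = Av₀ = (4·1 + 4·0; 4·1 + 5·0) = (4, 4)
w2 = Aw1 = (4·4 + 4·4; 4·4 + 5·4) = (32, 36)
w3 = Aw2 = (272, 308)
Aw3 = (2320, 2628)
w3·Aw3 = 272·2320 + 308·2628 = 1440464; w3·w3 = 272·272 + 308·308 = 168848
λ ≈ 1440464/168848 = 8.5311

8.5311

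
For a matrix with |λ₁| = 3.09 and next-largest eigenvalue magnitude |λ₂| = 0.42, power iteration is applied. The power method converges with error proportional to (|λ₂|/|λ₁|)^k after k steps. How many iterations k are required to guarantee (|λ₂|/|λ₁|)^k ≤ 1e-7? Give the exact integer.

|λ₂/λ₁| = 0.42/3.09 = 0.13592
Need k ≥ ln(1e-7) / ln(0.13592) = -16.1181 / -1.9957 ≈ 8.077
Smallest integer k satisfying the bound: 9

9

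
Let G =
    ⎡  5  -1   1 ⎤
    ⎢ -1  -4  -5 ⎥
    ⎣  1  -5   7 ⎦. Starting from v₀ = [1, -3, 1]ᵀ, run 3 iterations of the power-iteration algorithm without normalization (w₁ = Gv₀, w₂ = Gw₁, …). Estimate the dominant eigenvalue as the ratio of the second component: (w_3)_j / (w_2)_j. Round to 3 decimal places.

1.149

w1 = Gv₀ = (5·1 + (-1)·(-3) + 1·1; (-1)·1 + (-4)·(-3) + (-5)·1; 1·1 + (-5)·(-3) + 7·1) = (9, 6, 23)
w2 = Gw1 = (5·9 + (-1)·6 + 1·23; (-1)·9 + (-4)·6 + (-5)·23; 1·9 + (-5)·6 + 7·23) = (62, -148, 140)
w3 = Gw2 = (598, -170, 1782)
Ratio at component: -170 / -148 = 1.149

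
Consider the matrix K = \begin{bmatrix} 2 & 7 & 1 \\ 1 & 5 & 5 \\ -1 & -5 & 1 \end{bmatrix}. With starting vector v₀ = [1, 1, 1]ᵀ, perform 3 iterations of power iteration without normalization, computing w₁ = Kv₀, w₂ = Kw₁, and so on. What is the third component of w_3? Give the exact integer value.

w1 = Kv₀ = (2·1 + 7·1 + 1·1; 1·1 + 5·1 + 5·1; (-1)·1 + (-5)·1 + 1·1) = (10, 11, -5)
w2 = Kw1 = (2·10 + 7·11 + 1·(-5); 1·10 + 5·11 + 5·(-5); (-1)·10 + (-5)·11 + 1·(-5)) = (92, 40, -70)
w3 = Kw2 = (394, -58, -362)
The requested component of w3 is -362.

-362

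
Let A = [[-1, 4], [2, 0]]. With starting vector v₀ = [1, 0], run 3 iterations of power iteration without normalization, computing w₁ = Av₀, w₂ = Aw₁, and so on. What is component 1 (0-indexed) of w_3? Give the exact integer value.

18

w1 = Av₀ = (-1, 2)
w2 = Aw1 = (9, -2)
w3 = Aw2 = (-17, 18)
The requested component of w3 is 18.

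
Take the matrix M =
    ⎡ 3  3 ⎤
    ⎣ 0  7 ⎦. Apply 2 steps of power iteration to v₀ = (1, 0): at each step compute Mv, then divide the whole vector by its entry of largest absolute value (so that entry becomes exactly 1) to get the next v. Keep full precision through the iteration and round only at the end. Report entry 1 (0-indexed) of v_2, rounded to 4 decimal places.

0.0000

Mv0 = (3.00000, 0.00000); divide by 3.00000 → v1 = (1.00000, 0.00000)
Mv1 = (3.00000, 0.00000); divide by 3.00000 → v2 = (1.00000, 0.00000)
Requested entry of v2: 0/9 = 0.0000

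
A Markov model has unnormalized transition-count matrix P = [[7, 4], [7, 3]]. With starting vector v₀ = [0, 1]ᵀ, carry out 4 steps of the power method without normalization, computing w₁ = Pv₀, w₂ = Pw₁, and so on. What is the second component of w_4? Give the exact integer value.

w1 = Pv₀ = (7·0 + 4·1; 7·0 + 3·1) = (4, 3)
w2 = Pw1 = (7·4 + 4·3; 7·4 + 3·3) = (40, 37)
w3 = Pw2 = (428, 391)
w4 = Pw3 = (4560, 4169)
The requested component of w4 is 4169.

4169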